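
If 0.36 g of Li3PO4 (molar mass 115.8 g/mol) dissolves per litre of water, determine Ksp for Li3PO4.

Ksp ≈ 2.5 × 10^-9

Molar solubility s = (3.6 x 10^-1 g/L) / (115.8 g/mol) = 3.11 × 10^-3 M.
Li3PO4(s) <=> 3 Li^+(aq) + PO4^3-(aq)
With molar solubility s: [Li^+] = 3s, [PO4^3-] = s.
Ksp = [Li^+]^3[PO4^3-]
So Ksp = (3s)^3 × s = 27s^4
With s = 3.11 × 10^-3: Ksp = 2.5 x 10^-9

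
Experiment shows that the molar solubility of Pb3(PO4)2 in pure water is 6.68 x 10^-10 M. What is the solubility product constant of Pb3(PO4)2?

Pb3(PO4)2(s) ⇌ 3 Pb^2+ + 2 PO4^3-
If s mol/L of Pb3(PO4)2 dissolves, [Pb^2+] = 3s and [PO4^3-] = 2s.
Ksp = [Pb^2+]^3[PO4^3-]^2
Ksp = (3s)^3(2s)^2 = 108s^5
With s = 6.68 × 10^-10: Ksp = 1.44 × 10^-44

Ksp ≈ 1.44 x 10^-44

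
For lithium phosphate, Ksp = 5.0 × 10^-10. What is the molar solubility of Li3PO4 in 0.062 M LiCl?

Li3PO4(s) <=> 3 Li^+(aq) + PO4^3-(aq)
Ksp = [Li^+]^3[PO4^3-]
If s mol/L dissolves here, [Li^+] = 0.062 + 3s ≈ 0.062, [PO4^3-] = s (common-ion effect: Li^+ is already 0.062 M).
Ksp ≈ (0.062)^3 × s
s = 2.1 x 10^-6 M
Check: 3s = 6.3 x 10^-6 ≪ 0.062, so the approximation is valid.

s ≈ 2.1e-6 M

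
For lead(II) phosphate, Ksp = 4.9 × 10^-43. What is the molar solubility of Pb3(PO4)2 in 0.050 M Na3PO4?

Pb3(PO4)2(s) ⇌ 3 Pb^2+ + 2 PO4^3-
Ksp = [Pb^2+]^3[PO4^3-]^2
Let s = moles of Pb3(PO4)2 that dissolve per litre. [Pb^2+] = 3s, [PO4^3-] = 0.050 + 2s ≈ 0.050 (Ksp is small, so little additional dissolves).
Ksp ≈ (3s)^3 × (0.050)^2
s = 1.9 × 10^-14 M
Check: 2s = 3.9 × 10^-14 ≪ 0.050, so the approximation is valid.

1.9 × 10^-14 M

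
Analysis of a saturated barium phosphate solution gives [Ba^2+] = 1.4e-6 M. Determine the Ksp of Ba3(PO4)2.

Ba3(PO4)2(s) <=> 3 Ba^2+(aq) + 2 PO4^3-(aq)
Stoichiometry gives [PO4^3-] = (2/3)[Ba^2+] = 9.33 × 10^-7 M.
Ksp = [Ba^2+]^3[PO4^3-]^2
Ksp = (1.4 × 10^-6)^3 × (9.33 x 10^-7)^2 = 2.4 × 10^-30

Ksp ≈ 2.4 × 10^-30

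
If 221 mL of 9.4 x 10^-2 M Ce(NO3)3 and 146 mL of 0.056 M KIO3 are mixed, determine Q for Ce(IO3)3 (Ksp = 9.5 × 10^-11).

Total volume = 221 + 146 = 367 mL.
[Ce^3+] = 9.4 × 10^-2 × (221/367) = 5.66 x 10^-2 M
[IO3^-] = 5.6 × 10^-2 × (146/367) = 2.23 × 10^-2 M
Ce(IO3)3(s) ⇌ Ce^3+(aq) + 3 IO3^-(aq), so Q = [Ce^3+][IO3^-]^3
Q = (5.66 x 10^-2)(2.23 × 10^-2)^3 = 6.3 x 10^-7
Q > Ksp, so Ce(IO3)3 will precipitate.

Q = 6.3 x 10^-7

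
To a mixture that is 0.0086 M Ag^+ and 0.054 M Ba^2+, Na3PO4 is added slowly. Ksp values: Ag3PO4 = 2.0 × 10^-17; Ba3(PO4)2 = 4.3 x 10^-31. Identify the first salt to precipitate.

Ba3(PO4)2

Precipitation of each salt starts when its ion product equals its Ksp.
For Ag3PO4: 2.0 × 10^-17 = (0.0086)^3 × [PO4^3-]  ⇒  [PO4^3-] = 3.1 × 10^-11 M.
For Ba3(PO4)2: 4.3 x 10^-31 = (0.054)^3 × [PO4^3-]^2  ⇒  [PO4^3-] = 5.2 x 10^-14 M.
The salt with the lower threshold [PO4^3-] precipitates first: Ba3(PO4)2.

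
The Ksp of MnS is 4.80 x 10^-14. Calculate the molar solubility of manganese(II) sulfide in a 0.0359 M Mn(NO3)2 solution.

MnS(s) <=> Mn^2+ + S^2-
Ksp = [Mn^2+][S^2-]
If s mol/L dissolves here, [Mn^2+] = 0.0359 + s ≈ 0.0359, [S^2-] = s (common-ion effect: Mn^2+ is already 0.0359 M).
Ksp ≈ 0.0359 × s
s = 1.34 x 10^-12 M
Check: s = 1.3 × 10^-12 ≪ 0.0359, so the approximation is valid.

s = 1.34 × 10^-12 M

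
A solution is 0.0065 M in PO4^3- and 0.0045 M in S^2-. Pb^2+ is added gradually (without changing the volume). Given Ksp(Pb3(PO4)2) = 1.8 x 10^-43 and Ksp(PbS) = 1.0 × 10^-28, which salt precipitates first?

Each salt begins to precipitate when Q = Ksp, i.e. when [Pb^2+] reaches its threshold.
For Pb3(PO4)2: 1.8 x 10^-43 = (0.0065)^2 × [Pb^2+]^3  ⇒  [Pb^2+] = 1.6 × 10^-13 M.
For PbS: 1.0 × 10^-28 = 0.0045 × [Pb^2+]  ⇒  [Pb^2+] = 2.2 × 10^-26 M.
The salt with the lower threshold [Pb^2+] precipitates first: PbS.

PbS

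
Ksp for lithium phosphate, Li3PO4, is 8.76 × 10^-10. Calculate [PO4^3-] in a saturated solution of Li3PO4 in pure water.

2.39 × 10^-3 M

Li3PO4(s) ⇌ 3 Li^+(aq) + PO4^3-(aq)
Ksp = [Li^+]^3[PO4^3-]
With molar solubility s: [Li^+] = 3s, [PO4^3-] = s.
So Ksp = (3s)^3 × s = 27s^4
s^4 = 8.76 × 10^-10 / 27, so s = 2.387 × 10^-3 M
[PO4^3-] = s = 2.39 × 10^-3 M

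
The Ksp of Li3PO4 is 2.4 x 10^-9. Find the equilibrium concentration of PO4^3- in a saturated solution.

3.1 × 10^-3 M

Li3PO4(s) ⇌ 3 Li^+(aq) + PO4^3-(aq)
Ksp = [Li^+]^3[PO4^3-]
With molar solubility s: [Li^+] = 3s, [PO4^3-] = s.
Substituting: Ksp = (3s)^3s = 27s^4
s = (2.4 x 10^-9 / 27)^(1/4) = 3.07 × 10^-3 M
[PO4^3-] = s = 3.1 × 10^-3 M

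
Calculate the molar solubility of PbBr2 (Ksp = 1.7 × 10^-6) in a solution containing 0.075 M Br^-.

PbBr2(s) <=> Pb^2+(aq) + 2 Br^-(aq)
Ksp = [Pb^2+][Br^-]^2
If s mol/L dissolves here, [Pb^2+] = s, [Br^-] = 0.075 + 2s ≈ 0.075 (since the Br^- already present dominates).
Ksp ≈ s × (0.075)^2
s = 3.0 × 10^-4 M
Check: 2s = 6.0 × 10^-4 ≪ 0.075, so the approximation is valid.

3.0 × 10^-4 M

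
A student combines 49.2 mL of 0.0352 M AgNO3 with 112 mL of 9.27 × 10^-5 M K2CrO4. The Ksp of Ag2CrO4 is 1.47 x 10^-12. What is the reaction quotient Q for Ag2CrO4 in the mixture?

7.43 × 10^-9

Total volume = 49.2 + 112 = 161.2 mL.
[Ag^+] = 3.52 x 10^-2 × (49.2/161.2) = 1.074 x 10^-2 M
[CrO4^2-] = 9.27 x 10^-5 × (112/161.2) = 6.441 x 10^-5 M
Ag2CrO4(s) ⇌ 2 Ag^+(aq) + CrO4^2-(aq), so Q = [Ag^+]^2[CrO4^2-]
Q = (1.074 x 10^-2)^2(6.441 × 10^-5) = 7.43 × 10^-9
Q > Ksp, so Ag2CrO4 will precipitate.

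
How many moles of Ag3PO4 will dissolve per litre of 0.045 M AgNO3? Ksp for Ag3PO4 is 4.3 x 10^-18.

4.7 × 10^-14 M

Ag3PO4(s) ⇌ 3 Ag^+ + PO4^3-
Ksp = [Ag^+]^3[PO4^3-]
Let s be the molar solubility in this solution. [Ag^+] = 0.045 + 3s ≈ 0.045, [PO4^3-] = s (since Ag^+ from AgNO3 dominates).
Ksp ≈ (0.045)^3 × s
s = 4.7 × 10^-14 M
Check: 3s = 1.4 x 10^-13 ≪ 0.045, so the approximation is valid.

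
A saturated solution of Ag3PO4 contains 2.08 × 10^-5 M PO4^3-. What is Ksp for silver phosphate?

Ag3PO4(s) ⇌ 3 Ag^+ + PO4^3-
Stoichiometry gives [Ag^+] = (3/1)[PO4^3-] = 6.240 × 10^-5 M.
Ksp = [Ag^+]^3[PO4^3-]
Ksp = (6.240 × 10^-5)^3 × 2.08 × 10^-5 = 5.05 x 10^-18

Ksp = 5.05 x 10^-18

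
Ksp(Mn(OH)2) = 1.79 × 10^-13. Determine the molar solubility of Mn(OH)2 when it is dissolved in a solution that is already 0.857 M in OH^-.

s = 2.44 × 10^-13 M

Mn(OH)2(s) <=> Mn^2+(aq) + 2 OH^-(aq)
Ksp = [Mn^2+][OH^-]^2
Let s = moles of Mn(OH)2 that dissolve per litre. [Mn^2+] = s, [OH^-] = 0.857 + 2s ≈ 0.857 (since the OH^- already present dominates).
Ksp ≈ s × (0.857)^2
s = 2.44 x 10^-13 M
Check: 2s = 4.9 × 10^-13 ≪ 0.857, so the approximation is valid.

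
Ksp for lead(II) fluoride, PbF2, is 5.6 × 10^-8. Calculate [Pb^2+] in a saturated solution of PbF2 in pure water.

PbF2(s) ⇌ Pb^2+ + 2 F^-
Ksp = [Pb^2+][F^-]^2
With molar solubility s: [Pb^2+] = s, [F^-] = 2s.
Substituting: Ksp = s(2s)^2 = 4s^3
s^3 = 5.6 × 10^-8 / 4, so s = 2.41 × 10^-3 M
[Pb^2+] = s = 2.4 x 10^-3 M

[Pb^2+] ≈ 2.4 x 10^-3 M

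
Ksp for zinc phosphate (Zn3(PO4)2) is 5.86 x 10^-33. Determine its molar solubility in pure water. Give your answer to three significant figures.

s ≈ 1.40 x 10^-7 M

Zn3(PO4)2(s) <=> 3 Zn^2+(aq) + 2 PO4^3-(aq)
Ksp = [Zn^2+]^3[PO4^3-]^2
For each mole of Zn3(PO4)2 that dissolves: [Zn^2+] = 3s, [PO4^3-] = 2s.
So Ksp = (3s)^3 × (2s)^2 = 108s^5
Solving, s = (5.86 x 10^-33/108)^(1/5) = 1.40 x 10^-7 M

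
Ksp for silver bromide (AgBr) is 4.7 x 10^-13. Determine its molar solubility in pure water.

6.9e-7 M

AgBr(s) ⇌ Ag^+ + Br^-
Ksp = [Ag^+][Br^-]
If s mol/L of AgBr dissolves, [Ag^+] = s and [Br^-] = s.
Ksp = s × s = s^2
s = (4.7 x 10^-13)^(1/2) = 6.9 x 10^-7 M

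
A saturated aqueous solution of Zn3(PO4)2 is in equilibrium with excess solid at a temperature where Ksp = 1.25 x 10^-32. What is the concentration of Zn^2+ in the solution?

[Zn^2+] ≈ 4.90 x 10^-7 M

Zn3(PO4)2(s) ⇌ 3 Zn^2+ + 2 PO4^3-
Ksp = [Zn^2+]^3[PO4^3-]^2
Let s = molar solubility. Then [Zn^2+] = 3s and [PO4^3-] = 2s.
Ksp = (3s)^3(2s)^2 = 108s^5
s = (1.25 x 10^-32 / 108)^(1/5) = 1.632 × 10^-7 M
[Zn^2+] = 3s = 4.90 × 10^-7 M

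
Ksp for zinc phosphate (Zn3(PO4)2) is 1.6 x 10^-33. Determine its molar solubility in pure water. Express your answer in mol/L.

s = 1.1 × 10^-7 M

Zn3(PO4)2(s) ⇌ 3 Zn^2+ + 2 PO4^3-
Ksp = [Zn^2+]^3[PO4^3-]^2
Let s = molar solubility. Then [Zn^2+] = 3s and [PO4^3-] = 2s.
Ksp = (3s)^3(2s)^2 = 108s^5
s^5 = 1.6 x 10^-33 / 108, so s = 1.1 x 10^-7 M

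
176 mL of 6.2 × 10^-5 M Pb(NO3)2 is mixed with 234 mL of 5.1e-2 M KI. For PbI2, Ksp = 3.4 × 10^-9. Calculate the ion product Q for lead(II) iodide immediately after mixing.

Q ≈ 2.3e-8

Total volume = 176 + 234 = 410 mL.
[Pb^2+] = 6.2 × 10^-5 × (176/410) = 2.66 × 10^-5 M
[I^-] = 5.1 × 10^-2 × (234/410) = 2.91 × 10^-2 M
PbI2(s) <=> Pb^2+(aq) + 2 I^-(aq), so Q = [Pb^2+][I^-]^2
Q = (2.66 x 10^-5)(2.91 × 10^-2)^2 = 2.3 × 10^-8
Q > Ksp, so PbI2 will precipitate.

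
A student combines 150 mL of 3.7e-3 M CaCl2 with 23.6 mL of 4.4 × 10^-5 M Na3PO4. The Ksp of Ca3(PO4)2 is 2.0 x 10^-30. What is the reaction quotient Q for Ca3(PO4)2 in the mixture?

Q ≈ 1.2 × 10^-18

Total volume = 150 + 23.6 = 173.6 mL.
[Ca^2+] = 3.7 × 10^-3 × (150/173.6) = 3.20 × 10^-3 M
[PO4^3-] = 4.4 × 10^-5 × (23.6/173.6) = 5.98 × 10^-6 M
Ca3(PO4)2(s) ⇌ 3 Ca^2+(aq) + 2 PO4^3-(aq), so Q = [Ca^2+]^3[PO4^3-]^2
Q = (3.20 × 10^-3)^3(5.98 × 10^-6)^2 = 1.2 × 10^-18
Q > Ksp, so Ca3(PO4)2 will precipitate.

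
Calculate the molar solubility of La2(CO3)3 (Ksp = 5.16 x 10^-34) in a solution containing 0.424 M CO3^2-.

4.11 × 10^-17 M

La2(CO3)3(s) ⇌ 2 La^3+(aq) + 3 CO3^2-(aq)
Ksp = [La^3+]^2[CO3^2-]^3
Let s be the molar solubility in this solution. [La^3+] = 2s, [CO3^2-] = 0.424 + 3s ≈ 0.424 (Ksp is small, so little additional dissolves).
Ksp ≈ (2s)^2 × (0.424)^3
s = 4.11 × 10^-17 M
Check: 3s = 1.2 × 10^-16 ≪ 0.424, so the approximation is valid.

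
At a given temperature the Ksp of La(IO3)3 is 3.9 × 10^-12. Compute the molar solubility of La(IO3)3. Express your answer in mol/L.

s = 6.2e-4 M

La(IO3)3(s) ⇌ La^3+(aq) + 3 IO3^-(aq)
Ksp = [La^3+][IO3^-]^3
With molar solubility s: [La^3+] = s, [IO3^-] = 3s.
Substituting: Ksp = s(3s)^3 = 27s^4
s = (3.9 × 10^-12 / 27)^(1/4) = 6.2 × 10^-4 M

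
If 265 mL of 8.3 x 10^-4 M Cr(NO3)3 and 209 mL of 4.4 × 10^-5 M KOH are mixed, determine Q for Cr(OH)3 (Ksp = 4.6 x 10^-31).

Q ≈ 3.4 × 10^-18

Total volume = 265 + 209 = 474 mL.
[Cr^3+] = 8.3 x 10^-4 × (265/474) = 4.64 x 10^-4 M
[OH^-] = 4.4 × 10^-5 × (209/474) = 1.94 × 10^-5 M
Cr(OH)3(s) ⇌ Cr^3+(aq) + 3 OH^-(aq), so Q = [Cr^3+][OH^-]^3
Q = (4.64 × 10^-4)(1.94 × 10^-5)^3 = 3.4 × 10^-18
Q > Ksp, so Cr(OH)3 will precipitate.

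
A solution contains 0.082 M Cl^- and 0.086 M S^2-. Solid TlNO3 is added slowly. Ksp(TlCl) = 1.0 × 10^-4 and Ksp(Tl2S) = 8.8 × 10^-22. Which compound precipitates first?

Tl2S

Precipitation of each salt starts when its ion product equals its Ksp.
For TlCl: 1.0 × 10^-4 = 0.082 × [Tl^+]  ⇒  [Tl^+] = 1.2 × 10^-3 M.
For Tl2S: 8.8 × 10^-22 = 0.086 × [Tl^+]^2  ⇒  [Tl^+] = 1.0 x 10^-10 M.
The salt with the lower threshold [Tl^+] precipitates first: Tl2S.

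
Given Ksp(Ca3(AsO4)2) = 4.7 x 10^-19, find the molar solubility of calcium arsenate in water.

s ≈ 8.5 × 10^-5 M

Ca3(AsO4)2(s) ⇌ 3 Ca^2+ + 2 AsO4^3-
Ksp = [Ca^2+]^3[AsO4^3-]^2
If s mol/L of Ca3(AsO4)2 dissolves, [Ca^2+] = 3s and [AsO4^3-] = 2s.
Ksp = (3s)^3(2s)^2 = 108s^5
s = (4.7 x 10^-19 / 108)^(1/5) = 8.5 × 10^-5 M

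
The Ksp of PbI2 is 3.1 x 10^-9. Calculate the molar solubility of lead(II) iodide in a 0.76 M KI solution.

PbI2(s) ⇌ Pb^2+(aq) + 2 I^-(aq)
Ksp = [Pb^2+][I^-]^2
Let s = moles of PbI2 that dissolve per litre. [Pb^2+] = s, [I^-] = 0.76 + 2s ≈ 0.76 (common-ion effect: I^- is already 0.76 M).
Ksp ≈ s × (0.76)^2
s = 5.4 × 10^-9 M
Check: 2s = 1.1 × 10^-8 ≪ 0.76, so the approximation is valid.

s ≈ 5.4 x 10^-9 M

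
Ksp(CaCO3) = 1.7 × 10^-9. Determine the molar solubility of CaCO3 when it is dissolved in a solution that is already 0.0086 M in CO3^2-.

CaCO3(s) <=> Ca^2+(aq) + CO3^2-(aq)
Ksp = [Ca^2+][CO3^2-]
If s mol/L dissolves here, [Ca^2+] = s, [CO3^2-] = 0.0086 + s ≈ 0.0086 (since the CO3^2- already present dominates).
Ksp ≈ s × 0.0086
s = 2.0 × 10^-7 M
Check: s = 2.0 × 10^-7 ≪ 0.0086, so the approximation is valid.

s = 2.0 x 10^-7 M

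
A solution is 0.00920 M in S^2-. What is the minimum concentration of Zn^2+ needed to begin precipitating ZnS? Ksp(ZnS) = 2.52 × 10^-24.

ZnS(s) ⇌ Zn^2+(aq) + S^2-(aq)
Ksp = [Zn^2+][S^2-]
Precipitation begins when Q = Ksp. With [S^2-] = 0.00920 M:
2.52 × 10^-24 = (0.00920) × [Zn^2+]
[Zn^2+] = (2.52 × 10^-24 / 9.20 × 10^-3) = 2.74 × 10^-22 M

2.74e-22 M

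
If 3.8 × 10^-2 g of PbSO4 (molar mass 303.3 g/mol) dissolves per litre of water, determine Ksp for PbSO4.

Ksp = 1.6 × 10^-8

Molar solubility s = (3.8 x 10^-2 g/L) / (303.3 g/mol) = 1.25 × 10^-4 M.
PbSO4(s) ⇌ Pb^2+ + SO4^2-
If s mol/L of PbSO4 dissolves, [Pb^2+] = s and [SO4^2-] = s.
Ksp = [Pb^2+][SO4^2-]
Ksp = s^2
With s = 1.25 x 10^-4: Ksp = 1.6 × 10^-8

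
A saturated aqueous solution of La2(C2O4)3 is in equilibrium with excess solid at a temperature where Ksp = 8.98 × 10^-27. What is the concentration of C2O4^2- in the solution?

La2(C2O4)3(s) ⇌ 2 La^3+ + 3 C2O4^2-
Ksp = [La^3+]^2[C2O4^2-]^3
With molar solubility s: [La^3+] = 2s, [C2O4^2-] = 3s.
So Ksp = (2s)^2 × (3s)^3 = 108s^5
Solving, s = (8.98 × 10^-27/108)^(1/5) = 2.421 × 10^-6 M
[C2O4^2-] = 3s = 7.26 × 10^-6 M

7.26e-6 M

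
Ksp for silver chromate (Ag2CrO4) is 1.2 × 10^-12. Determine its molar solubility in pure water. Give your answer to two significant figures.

6.7 × 10^-5 M

Ag2CrO4(s) ⇌ 2 Ag^+(aq) + CrO4^2-(aq)
Ksp = [Ag^+]^2[CrO4^2-]
If s mol/L of Ag2CrO4 dissolves, [Ag^+] = 2s and [CrO4^2-] = s.
Substituting: Ksp = (2s)^2s = 4s^3
Solving, s = (1.2 × 10^-12/4)^(1/3) = 6.7 x 10^-5 M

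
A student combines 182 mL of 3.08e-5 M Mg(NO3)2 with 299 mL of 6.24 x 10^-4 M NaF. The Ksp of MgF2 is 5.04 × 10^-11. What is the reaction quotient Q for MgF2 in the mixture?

1.75 x 10^-12

Total volume = 182 + 299 = 481 mL.
[Mg^2+] = 3.08 × 10^-5 × (182/481) = 1.165 x 10^-5 M
[F^-] = 6.24 × 10^-4 × (299/481) = 3.879 × 10^-4 M
MgF2(s) <=> Mg^2+(aq) + 2 F^-(aq), so Q = [Mg^2+][F^-]^2
Q = (1.165 × 10^-5)(3.879 × 10^-4)^2 = 1.75 × 10^-12
Q < Ksp, so no precipitate of MgF2 forms.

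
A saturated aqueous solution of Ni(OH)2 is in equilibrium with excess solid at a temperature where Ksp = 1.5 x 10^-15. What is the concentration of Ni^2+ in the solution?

Ni(OH)2(s) <=> Ni^2+(aq) + 2 OH^-(aq)
Ksp = [Ni^2+][OH^-]^2
With molar solubility s: [Ni^2+] = s, [OH^-] = 2s.
Substituting: Ksp = s(2s)^2 = 4s^3
s^3 = 1.5 x 10^-15 / 4, so s = 7.21 x 10^-6 M
[Ni^2+] = s = 7.2 × 10^-6 M

[Ni^2+] = 7.2 x 10^-6 M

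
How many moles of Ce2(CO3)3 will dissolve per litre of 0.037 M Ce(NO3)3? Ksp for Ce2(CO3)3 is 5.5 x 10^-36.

s ≈ 5.3e-12 M

Ce2(CO3)3(s) ⇌ 2 Ce^3+(aq) + 3 CO3^2-(aq)
Ksp = [Ce^3+]^2[CO3^2-]^3
Let s be the molar solubility in this solution. [Ce^3+] = 0.037 + 2s ≈ 0.037, [CO3^2-] = 3s (common-ion effect: Ce^3+ is already 0.037 M).
Ksp ≈ (0.037)^2 × (3s)^3
s = 5.3 × 10^-12 M
Check: 2s = 1.1 × 10^-11 ≪ 0.037, so the approximation is valid.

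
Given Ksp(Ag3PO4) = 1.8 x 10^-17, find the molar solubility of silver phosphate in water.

s ≈ 2.9e-5 M

Ag3PO4(s) ⇌ 3 Ag^+(aq) + PO4^3-(aq)
Ksp = [Ag^+]^3[PO4^3-]
For each mole of Ag3PO4 that dissolves: [Ag^+] = 3s, [PO4^3-] = s.
So Ksp = (3s)^3 × s = 27s^4
Solving, s = (1.8 x 10^-17/27)^(1/4) = 2.9 × 10^-5 M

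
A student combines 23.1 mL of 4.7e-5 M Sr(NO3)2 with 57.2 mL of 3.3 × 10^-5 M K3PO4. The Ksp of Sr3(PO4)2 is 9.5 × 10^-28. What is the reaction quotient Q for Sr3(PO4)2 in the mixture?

Total volume = 23.1 + 57.2 = 80.3 mL.
[Sr^2+] = 4.7 × 10^-5 × (23.1/80.3) = 1.35 × 10^-5 M
[PO4^3-] = 3.3 × 10^-5 × (57.2/80.3) = 2.35 × 10^-5 M
Sr3(PO4)2(s) ⇌ 3 Sr^2+ + 2 PO4^3-, so Q = [Sr^2+]^3[PO4^3-]^2
Q = (1.35 × 10^-5)^3(2.35 × 10^-5)^2 = 1.4 × 10^-24
Q > Ksp, so Sr3(PO4)2 will precipitate.

Q ≈ 1.4 × 10^-24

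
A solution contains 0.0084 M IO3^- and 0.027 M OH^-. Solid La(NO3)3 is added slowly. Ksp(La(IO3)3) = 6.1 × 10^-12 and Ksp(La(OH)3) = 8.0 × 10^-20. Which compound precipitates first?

Each salt begins to precipitate when Q = Ksp, i.e. when [La^3+] reaches its threshold.
For La(IO3)3: 6.1 × 10^-12 = (0.0084)^3 × [La^3+]  ⇒  [La^3+] = 1.0 × 10^-5 M.
For La(OH)3: 8.0 × 10^-20 = (0.027)^3 × [La^3+]  ⇒  [La^3+] = 4.1 × 10^-15 M.
The salt with the lower threshold [La^3+] precipitates first: La(OH)3.

La(OH)3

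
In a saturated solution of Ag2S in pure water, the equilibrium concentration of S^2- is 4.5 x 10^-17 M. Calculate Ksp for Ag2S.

Ag2S(s) <=> 2 Ag^+(aq) + S^2-(aq)
Stoichiometry gives [Ag^+] = (2/1)[S^2-] = 9.00 × 10^-17 M.
Ksp = [Ag^+]^2[S^2-]
Ksp = (9.00 x 10^-17)^2 × 4.5 x 10^-17 = 3.6 × 10^-49

3.6 × 10^-49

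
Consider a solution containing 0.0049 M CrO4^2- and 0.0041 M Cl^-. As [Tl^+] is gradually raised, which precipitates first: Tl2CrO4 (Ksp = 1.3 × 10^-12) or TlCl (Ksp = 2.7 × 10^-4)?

Tl2CrO4

Precipitation of each salt starts when its ion product equals its Ksp.
For Tl2CrO4: 1.3 × 10^-12 = 0.0049 × [Tl^+]^2  ⇒  [Tl^+] = 1.6 × 10^-5 M.
For TlCl: 2.7 × 10^-4 = 0.0041 × [Tl^+]  ⇒  [Tl^+] = 6.6 × 10^-2 M.
The salt with the lower threshold [Tl^+] precipitates first: Tl2CrO4.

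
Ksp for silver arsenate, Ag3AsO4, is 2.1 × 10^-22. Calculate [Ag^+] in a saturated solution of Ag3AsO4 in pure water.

[Ag^+] = 5.0e-6 M

Ag3AsO4(s) <=> 3 Ag^+ + AsO4^3-
Ksp = [Ag^+]^3[AsO4^3-]
For each mole of Ag3AsO4 that dissolves: [Ag^+] = 3s, [AsO4^3-] = s.
So Ksp = (3s)^3 × s = 27s^4
s = (2.1 × 10^-22 / 27)^(1/4) = 1.67 × 10^-6 M
[Ag^+] = 3s = 5.0 x 10^-6 M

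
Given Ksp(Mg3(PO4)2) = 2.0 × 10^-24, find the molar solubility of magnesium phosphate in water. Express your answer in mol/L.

s ≈ 7.1 × 10^-6 M

Mg3(PO4)2(s) <=> 3 Mg^2+ + 2 PO4^3-
Ksp = [Mg^2+]^3[PO4^3-]^2
With molar solubility s: [Mg^2+] = 3s, [PO4^3-] = 2s.
Ksp = (3s)^3(2s)^2 = 108s^5
s^5 = 2.0 × 10^-24 / 108, so s = 7.1 × 10^-6 M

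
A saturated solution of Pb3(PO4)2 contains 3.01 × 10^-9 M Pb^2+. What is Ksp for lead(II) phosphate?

Pb3(PO4)2(s) ⇌ 3 Pb^2+ + 2 PO4^3-
Stoichiometry gives [PO4^3-] = (2/3)[Pb^2+] = 2.007 × 10^-9 M.
Ksp = [Pb^2+]^3[PO4^3-]^2
Ksp = (3.01 x 10^-9)^3 × (2.007 × 10^-9)^2 = 1.10 × 10^-43

Ksp ≈ 1.10 × 10^-43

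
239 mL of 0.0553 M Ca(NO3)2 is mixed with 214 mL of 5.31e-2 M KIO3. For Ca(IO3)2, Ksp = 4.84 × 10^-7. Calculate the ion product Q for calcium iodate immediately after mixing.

Q ≈ 1.84e-5

Total volume = 239 + 214 = 453 mL.
[Ca^2+] = 5.53 × 10^-2 × (239/453) = 2.918 × 10^-2 M
[IO3^-] = 5.31 × 10^-2 × (214/453) = 2.508 × 10^-2 M
Ca(IO3)2(s) ⇌ Ca^2+(aq) + 2 IO3^-(aq), so Q = [Ca^2+][IO3^-]^2
Q = (2.918 × 10^-2)(2.508 x 10^-2)^2 = 1.84 x 10^-5
Q > Ksp, so Ca(IO3)2 will precipitate.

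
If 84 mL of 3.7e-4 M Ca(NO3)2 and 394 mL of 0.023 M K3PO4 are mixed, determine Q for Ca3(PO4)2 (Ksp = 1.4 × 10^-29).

Q = 9.9 x 10^-17

Total volume = 84 + 394 = 478 mL.
[Ca^2+] = 3.7 × 10^-4 × (84/478) = 6.50 × 10^-5 M
[PO4^3-] = 2.3 x 10^-2 × (394/478) = 1.90 × 10^-2 M
Ca3(PO4)2(s) ⇌ 3 Ca^2+ + 2 PO4^3-, so Q = [Ca^2+]^3[PO4^3-]^2
Q = (6.50 × 10^-5)^3(1.90 × 10^-2)^2 = 9.9 × 10^-17
Q > Ksp, so Ca3(PO4)2 will precipitate.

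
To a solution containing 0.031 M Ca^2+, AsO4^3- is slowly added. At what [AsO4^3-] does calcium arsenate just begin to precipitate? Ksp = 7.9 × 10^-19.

Ca3(AsO4)2(s) <=> 3 Ca^2+ + 2 AsO4^3-
Ksp = [Ca^2+]^3[AsO4^3-]^2
Precipitation begins when Q = Ksp. With [Ca^2+] = 0.031 M:
7.9 × 10^-19 = (0.031)^3 × [AsO4^3-]^2
[AsO4^3-] = (7.9 × 10^-19 / 2.98 × 10^-5)^(1/2) = 1.6 × 10^-7 M

[AsO4^3-] ≈ 1.6 × 10^-7 M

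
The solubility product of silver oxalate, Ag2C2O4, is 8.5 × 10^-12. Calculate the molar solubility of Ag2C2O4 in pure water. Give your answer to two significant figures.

s = 1.3 x 10^-4 M

Ag2C2O4(s) ⇌ 2 Ag^+(aq) + C2O4^2-(aq)
Ksp = [Ag^+]^2[C2O4^2-]
For each mole of Ag2C2O4 that dissolves: [Ag^+] = 2s, [C2O4^2-] = s.
Substituting: Ksp = (2s)^2s = 4s^3
Solving, s = (8.5 × 10^-12/4)^(1/3) = 1.3 × 10^-4 M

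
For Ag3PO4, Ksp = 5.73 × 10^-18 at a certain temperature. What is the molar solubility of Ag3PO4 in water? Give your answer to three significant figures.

2.15e-5 M

Ag3PO4(s) ⇌ 3 Ag^+(aq) + PO4^3-(aq)
Ksp = [Ag^+]^3[PO4^3-]
If s mol/L of Ag3PO4 dissolves, [Ag^+] = 3s and [PO4^3-] = s.
Ksp = (3s)^3s = 27s^4
s = (5.73 × 10^-18 / 27)^(1/4) = 2.15 × 10^-5 M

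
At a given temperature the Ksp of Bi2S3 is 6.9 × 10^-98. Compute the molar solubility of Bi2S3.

s ≈ 1.4 × 10^-20 M

Bi2S3(s) ⇌ 2 Bi^3+ + 3 S^2-
Ksp = [Bi^3+]^2[S^2-]^3
Let s = molar solubility. Then [Bi^3+] = 2s and [S^2-] = 3s.
Substituting: Ksp = (2s)^2(3s)^3 = 108s^5
s = (6.9 × 10^-98 / 108)^(1/5) = 1.4 x 10^-20 M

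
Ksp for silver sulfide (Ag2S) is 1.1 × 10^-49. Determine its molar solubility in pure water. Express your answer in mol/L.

s ≈ 3.0 × 10^-17 M

Ag2S(s) <=> 2 Ag^+ + S^2-
Ksp = [Ag^+]^2[S^2-]
With molar solubility s: [Ag^+] = 2s, [S^2-] = s.
Substituting: Ksp = (2s)^2s = 4s^3
s = (1.1 × 10^-49 / 4)^(1/3) = 3.0 × 10^-17 M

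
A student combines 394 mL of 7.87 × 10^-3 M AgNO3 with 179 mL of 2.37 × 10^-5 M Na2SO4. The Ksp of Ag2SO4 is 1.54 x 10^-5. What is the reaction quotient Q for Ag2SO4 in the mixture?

Q = 2.17 × 10^-10

Total volume = 394 + 179 = 573 mL.
[Ag^+] = 7.87 × 10^-3 × (394/573) = 5.411 × 10^-3 M
[SO4^2-] = 2.37 x 10^-5 × (179/573) = 7.404 × 10^-6 M
Ag2SO4(s) ⇌ 2 Ag^+ + SO4^2-, so Q = [Ag^+]^2[SO4^2-]
Q = (5.411 × 10^-3)^2(7.404 × 10^-6) = 2.17 x 10^-10
Q < Ksp, so no precipitate of Ag2SO4 forms.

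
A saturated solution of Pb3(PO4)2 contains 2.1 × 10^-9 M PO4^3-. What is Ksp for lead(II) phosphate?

1.4 × 10^-43

Pb3(PO4)2(s) <=> 3 Pb^2+(aq) + 2 PO4^3-(aq)
Stoichiometry gives [Pb^2+] = (3/2)[PO4^3-] = 3.15 × 10^-9 M.
Ksp = [Pb^2+]^3[PO4^3-]^2
Ksp = (3.15 × 10^-9)^3 × (2.1 x 10^-9)^2 = 1.4 × 10^-43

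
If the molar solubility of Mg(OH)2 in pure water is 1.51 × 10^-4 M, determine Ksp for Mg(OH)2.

1.38 × 10^-11

Mg(OH)2(s) <=> Mg^2+ + 2 OH^-
Let s = molar solubility. Then [Mg^2+] = s and [OH^-] = 2s.
Ksp = [Mg^2+][OH^-]^2
So Ksp = s × (2s)^2 = 4s^3
With s = 1.51 x 10^-4: Ksp = 1.38 × 10^-11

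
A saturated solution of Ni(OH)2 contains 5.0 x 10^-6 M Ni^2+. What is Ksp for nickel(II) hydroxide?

Ni(OH)2(s) <=> Ni^2+(aq) + 2 OH^-(aq)
Stoichiometry gives [OH^-] = (2/1)[Ni^2+] = 1.00 × 10^-5 M.
Ksp = [Ni^2+][OH^-]^2
Ksp = 5.0 × 10^-6 × (1.00 × 10^-5)^2 = 5.0 × 10^-16

Ksp = 5.0e-16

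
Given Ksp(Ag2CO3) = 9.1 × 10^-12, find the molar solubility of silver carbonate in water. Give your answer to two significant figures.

Ag2CO3(s) ⇌ 2 Ag^+(aq) + CO3^2-(aq)
Ksp = [Ag^+]^2[CO3^2-]
If s mol/L of Ag2CO3 dissolves, [Ag^+] = 2s and [CO3^2-] = s.
Ksp = (2s)^2s = 4s^3
s = (9.1 × 10^-12 / 4)^(1/3) = 1.3 x 10^-4 M

1.3e-4 M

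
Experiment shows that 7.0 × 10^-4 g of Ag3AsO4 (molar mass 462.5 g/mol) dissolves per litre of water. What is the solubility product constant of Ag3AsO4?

Molar solubility s = (7.0 x 10^-4 g/L) / (462.5 g/mol) = 1.51 × 10^-6 M.
Ag3AsO4(s) <=> 3 Ag^+(aq) + AsO4^3-(aq)
If s mol/L of Ag3AsO4 dissolves, [Ag^+] = 3s and [AsO4^3-] = s.
Ksp = [Ag^+]^3[AsO4^3-]
So Ksp = (3s)^3 × s = 27s^4
With s = 1.51 × 10^-6: Ksp = 1.4 x 10^-22

Ksp ≈ 1.4 × 10^-22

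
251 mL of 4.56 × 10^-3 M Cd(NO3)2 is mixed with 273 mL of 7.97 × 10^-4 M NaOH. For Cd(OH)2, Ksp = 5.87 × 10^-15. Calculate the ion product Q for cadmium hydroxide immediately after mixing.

Total volume = 251 + 273 = 524 mL.
[Cd^2+] = 4.56 × 10^-3 × (251/524) = 2.184 × 10^-3 M
[OH^-] = 7.97 x 10^-4 × (273/524) = 4.152 × 10^-4 M
Cd(OH)2(s) <=> Cd^2+ + 2 OH^-, so Q = [Cd^2+][OH^-]^2
Q = (2.184 x 10^-3)(4.152 × 10^-4)^2 = 3.77 × 10^-10
Q > Ksp, so Cd(OH)2 will precipitate.

3.77e-10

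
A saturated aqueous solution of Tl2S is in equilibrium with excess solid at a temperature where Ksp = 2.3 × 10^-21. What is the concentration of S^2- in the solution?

[S^2-] ≈ 8.3e-8 M

Tl2S(s) <=> 2 Tl^+ + S^2-
Ksp = [Tl^+]^2[S^2-]
If s mol/L of Tl2S dissolves, [Tl^+] = 2s and [S^2-] = s.
Substituting: Ksp = (2s)^2s = 4s^3
s = (2.3 × 10^-21 / 4)^(1/3) = 8.32 × 10^-8 M
[S^2-] = s = 8.3 × 10^-8 M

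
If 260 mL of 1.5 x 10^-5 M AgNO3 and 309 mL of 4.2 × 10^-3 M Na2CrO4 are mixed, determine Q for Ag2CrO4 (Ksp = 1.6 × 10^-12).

Q = 1.1e-13

Total volume = 260 + 309 = 569 mL.
[Ag^+] = 1.5 × 10^-5 × (260/569) = 6.85 × 10^-6 M
[CrO4^2-] = 4.2 x 10^-3 × (309/569) = 2.28 × 10^-3 M
Ag2CrO4(s) <=> 2 Ag^+ + CrO4^2-, so Q = [Ag^+]^2[CrO4^2-]
Q = (6.85 × 10^-6)^2(2.28 × 10^-3) = 1.1 × 10^-13
Q < Ksp, so no precipitate of Ag2CrO4 forms.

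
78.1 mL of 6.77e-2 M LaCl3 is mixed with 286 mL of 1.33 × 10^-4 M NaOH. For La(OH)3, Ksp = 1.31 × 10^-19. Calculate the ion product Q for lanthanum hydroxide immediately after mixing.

Q ≈ 1.66e-14

Total volume = 78.1 + 286 = 364.1 mL.
[La^3+] = 6.77 × 10^-2 × (78.1/364.1) = 1.452 x 10^-2 M
[OH^-] = 1.33 x 10^-4 × (286/364.1) = 1.045 x 10^-4 M
La(OH)3(s) ⇌ La^3+(aq) + 3 OH^-(aq), so Q = [La^3+][OH^-]^3
Q = (1.452 × 10^-2)(1.045 x 10^-4)^3 = 1.66 x 10^-14
Q > Ksp, so La(OH)3 will precipitate.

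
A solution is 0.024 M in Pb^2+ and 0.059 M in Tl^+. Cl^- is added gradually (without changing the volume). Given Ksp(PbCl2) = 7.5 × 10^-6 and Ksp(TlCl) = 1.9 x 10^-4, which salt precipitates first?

Precipitation of each salt starts when its ion product equals its Ksp.
For PbCl2: 7.5 × 10^-6 = 0.024 × [Cl^-]^2  ⇒  [Cl^-] = 1.8 x 10^-2 M.
For TlCl: 1.9 x 10^-4 = 0.059 × [Cl^-]  ⇒  [Cl^-] = 3.2 × 10^-3 M.
The salt with the lower threshold [Cl^-] precipitates first: TlCl.

TlCl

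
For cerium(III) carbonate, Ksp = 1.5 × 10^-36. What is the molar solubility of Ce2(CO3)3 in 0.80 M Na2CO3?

s = 8.6 × 10^-19 M

Ce2(CO3)3(s) <=> 2 Ce^3+(aq) + 3 CO3^2-(aq)
Ksp = [Ce^3+]^2[CO3^2-]^3
Let s = moles of Ce2(CO3)3 that dissolve per litre. [Ce^3+] = 2s, [CO3^2-] = 0.80 + 3s ≈ 0.80 (since CO3^2- from Na2CO3 dominates).
Ksp ≈ (2s)^2 × (0.80)^3
s = 8.6 × 10^-19 M
Check: 3s = 2.6 x 10^-18 ≪ 0.80, so the approximation is valid.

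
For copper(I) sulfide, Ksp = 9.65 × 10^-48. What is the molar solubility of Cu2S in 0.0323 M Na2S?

Cu2S(s) ⇌ 2 Cu^+(aq) + S^2-(aq)
Ksp = [Cu^+]^2[S^2-]
Let s = moles of Cu2S that dissolve per litre. [Cu^+] = 2s, [S^2-] = 0.0323 + s ≈ 0.0323 (since S^2- from Na2S dominates).
Ksp ≈ (2s)^2 × 0.0323
s = 8.64 × 10^-24 M
Check: s = 8.6 x 10^-24 ≪ 0.0323, so the approximation is valid.

8.64e-24 M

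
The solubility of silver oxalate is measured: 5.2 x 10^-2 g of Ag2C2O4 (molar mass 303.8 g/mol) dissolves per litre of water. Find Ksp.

Molar solubility s = (5.2 x 10^-2 g/L) / (303.8 g/mol) = 1.71 × 10^-4 M.
Ag2C2O4(s) <=> 2 Ag^+ + C2O4^2-
Let s = molar solubility. Then [Ag^+] = 2s and [C2O4^2-] = s.
Ksp = [Ag^+]^2[C2O4^2-]
Ksp = (2s)^2s = 4s^3
Ksp = 4 × (1.71 × 10^-4)^3 = 2.0 × 10^-11

Ksp ≈ 2.0 × 10^-11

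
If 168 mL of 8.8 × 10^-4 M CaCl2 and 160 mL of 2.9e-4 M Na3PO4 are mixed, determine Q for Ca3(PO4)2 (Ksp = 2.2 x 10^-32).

Total volume = 168 + 160 = 328 mL.
[Ca^2+] = 8.8 x 10^-4 × (168/328) = 4.51 × 10^-4 M
[PO4^3-] = 2.9 × 10^-4 × (160/328) = 1.41 × 10^-4 M
Ca3(PO4)2(s) ⇌ 3 Ca^2+(aq) + 2 PO4^3-(aq), so Q = [Ca^2+]^3[PO4^3-]^2
Q = (4.51 × 10^-4)^3(1.41 × 10^-4)^2 = 1.8 × 10^-18
Q > Ksp, so Ca3(PO4)2 will precipitate.

Q ≈ 1.8 × 10^-18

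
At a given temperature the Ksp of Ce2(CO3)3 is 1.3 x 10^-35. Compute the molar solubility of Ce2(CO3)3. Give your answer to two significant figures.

s ≈ 4.1 x 10^-8 M

Ce2(CO3)3(s) <=> 2 Ce^3+ + 3 CO3^2-
Ksp = [Ce^3+]^2[CO3^2-]^3
If s mol/L of Ce2(CO3)3 dissolves, [Ce^3+] = 2s and [CO3^2-] = 3s.
Ksp = (2s)^2(3s)^3 = 108s^5
s^5 = 1.3 x 10^-35 / 108, so s = 4.1 x 10^-8 M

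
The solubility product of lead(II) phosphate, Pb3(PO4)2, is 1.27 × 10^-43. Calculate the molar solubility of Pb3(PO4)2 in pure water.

1.03 × 10^-9 M

Pb3(PO4)2(s) <=> 3 Pb^2+(aq) + 2 PO4^3-(aq)
Ksp = [Pb^2+]^3[PO4^3-]^2
If s mol/L of Pb3(PO4)2 dissolves, [Pb^2+] = 3s and [PO4^3-] = 2s.
Ksp = (3s)^3(2s)^2 = 108s^5
Solving, s = (1.27 × 10^-43/108)^(1/5) = 1.03 × 10^-9 M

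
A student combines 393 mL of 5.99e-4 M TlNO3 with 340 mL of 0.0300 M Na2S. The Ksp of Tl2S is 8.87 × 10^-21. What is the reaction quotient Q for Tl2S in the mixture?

Q = 1.44e-9

Total volume = 393 + 340 = 733 mL.
[Tl^+] = 5.99 × 10^-4 × (393/733) = 3.212 x 10^-4 M
[S^2-] = 3.00 × 10^-2 × (340/733) = 1.392 × 10^-2 M
Tl2S(s) <=> 2 Tl^+ + S^2-, so Q = [Tl^+]^2[S^2-]
Q = (3.212 × 10^-4)^2(1.392 × 10^-2) = 1.44 × 10^-9
Q > Ksp, so Tl2S will precipitate.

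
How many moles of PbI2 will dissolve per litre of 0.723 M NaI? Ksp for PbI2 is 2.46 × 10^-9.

PbI2(s) ⇌ Pb^2+(aq) + 2 I^-(aq)
Ksp = [Pb^2+][I^-]^2
Let s be the molar solubility in this solution. [Pb^2+] = s, [I^-] = 0.723 + 2s ≈ 0.723 (Ksp is small, so little additional dissolves).
Ksp ≈ s × (0.723)^2
s = 4.71 × 10^-9 M
Check: 2s = 9.4 x 10^-9 ≪ 0.723, so the approximation is valid.

s ≈ 4.71 × 10^-9 M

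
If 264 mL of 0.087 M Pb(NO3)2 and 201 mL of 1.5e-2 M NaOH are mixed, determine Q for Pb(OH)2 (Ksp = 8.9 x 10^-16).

Q ≈ 2.1 × 10^-6

Total volume = 264 + 201 = 465 mL.
[Pb^2+] = 8.7 × 10^-2 × (264/465) = 4.94 × 10^-2 M
[OH^-] = 1.5 x 10^-2 × (201/465) = 6.48 x 10^-3 M
Pb(OH)2(s) ⇌ Pb^2+ + 2 OH^-, so Q = [Pb^2+][OH^-]^2
Q = (4.94 × 10^-2)(6.48 x 10^-3)^2 = 2.1 × 10^-6
Q > Ksp, so Pb(OH)2 will precipitate.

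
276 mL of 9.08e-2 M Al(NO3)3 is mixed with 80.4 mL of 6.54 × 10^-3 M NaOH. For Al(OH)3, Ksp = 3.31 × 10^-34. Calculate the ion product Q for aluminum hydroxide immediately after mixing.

2.26e-10

Total volume = 276 + 80.4 = 356.4 mL.
[Al^3+] = 9.08 x 10^-2 × (276/356.4) = 7.032 × 10^-2 M
[OH^-] = 6.54 x 10^-3 × (80.4/356.4) = 1.475 x 10^-3 M
Al(OH)3(s) ⇌ Al^3+(aq) + 3 OH^-(aq), so Q = [Al^3+][OH^-]^3
Q = (7.032 × 10^-2)(1.475 × 10^-3)^3 = 2.26 × 10^-10
Q > Ksp, so Al(OH)3 will precipitate.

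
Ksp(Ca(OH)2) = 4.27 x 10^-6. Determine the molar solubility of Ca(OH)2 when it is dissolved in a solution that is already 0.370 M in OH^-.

3.12 × 10^-5 M

Ca(OH)2(s) ⇌ Ca^2+ + 2 OH^-
Ksp = [Ca^2+][OH^-]^2
Let s = moles of Ca(OH)2 that dissolve per litre. [Ca^2+] = s, [OH^-] = 0.370 + 2s ≈ 0.370 (common-ion effect: OH^- is already 0.370 M).
Ksp ≈ s × (0.370)^2
s = 3.12 × 10^-5 M
Check: 2s = 6.2 × 10^-5 ≪ 0.370, so the approximation is valid.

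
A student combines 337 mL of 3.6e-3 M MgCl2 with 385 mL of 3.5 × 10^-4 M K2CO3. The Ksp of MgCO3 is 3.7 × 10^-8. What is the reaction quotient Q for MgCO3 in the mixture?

Total volume = 337 + 385 = 722 mL.
[Mg^2+] = 3.6 × 10^-3 × (337/722) = 1.68 x 10^-3 M
[CO3^2-] = 3.5 x 10^-4 × (385/722) = 1.87 × 10^-4 M
MgCO3(s) ⇌ Mg^2+ + CO3^2-, so Q = [Mg^2+][CO3^2-]
Q = (1.68 x 10^-3)(1.87 x 10^-4) = 3.1 × 10^-7
Q > Ksp, so MgCO3 will precipitate.

Q ≈ 3.1e-7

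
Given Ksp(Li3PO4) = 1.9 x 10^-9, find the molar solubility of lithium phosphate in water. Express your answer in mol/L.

Li3PO4(s) <=> 3 Li^+ + PO4^3-
Ksp = [Li^+]^3[PO4^3-]
For each mole of Li3PO4 that dissolves: [Li^+] = 3s, [PO4^3-] = s.
So Ksp = (3s)^3 × s = 27s^4
s^4 = 1.9 x 10^-9 / 27, so s = 2.9 × 10^-3 M

s ≈ 2.9 × 10^-3 M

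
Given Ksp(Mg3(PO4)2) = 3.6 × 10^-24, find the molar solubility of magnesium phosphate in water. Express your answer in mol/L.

Mg3(PO4)2(s) ⇌ 3 Mg^2+(aq) + 2 PO4^3-(aq)
Ksp = [Mg^2+]^3[PO4^3-]^2
With molar solubility s: [Mg^2+] = 3s, [PO4^3-] = 2s.
Ksp = (3s)^3(2s)^2 = 108s^5
s^5 = 3.6 × 10^-24 / 108, so s = 8.0 × 10^-6 M

s ≈ 8.0 × 10^-6 M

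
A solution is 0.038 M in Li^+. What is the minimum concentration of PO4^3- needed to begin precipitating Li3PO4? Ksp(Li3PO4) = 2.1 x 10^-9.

Li3PO4(s) ⇌ 3 Li^+ + PO4^3-
Ksp = [Li^+]^3[PO4^3-]
Precipitation begins when Q = Ksp. With [Li^+] = 0.038 M:
2.1 x 10^-9 = (0.038)^3 × [PO4^3-]
[PO4^3-] = (2.1 x 10^-9 / 5.49 × 10^-5) = 3.8 x 10^-5 M

[PO4^3-] = 3.8e-5 M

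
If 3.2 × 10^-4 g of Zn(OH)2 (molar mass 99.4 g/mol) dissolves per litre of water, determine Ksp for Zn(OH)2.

1.3e-16

Molar solubility s = (3.2 × 10^-4 g/L) / (99.4 g/mol) = 3.22 x 10^-6 M.
Zn(OH)2(s) <=> Zn^2+ + 2 OH^-
Let s = molar solubility. Then [Zn^2+] = s and [OH^-] = 2s.
Ksp = [Zn^2+][OH^-]^2
So Ksp = s × (2s)^2 = 4s^3
With s = 3.22 × 10^-6: Ksp = 1.3 × 10^-16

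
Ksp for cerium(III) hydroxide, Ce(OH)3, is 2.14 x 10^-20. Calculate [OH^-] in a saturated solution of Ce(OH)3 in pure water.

Ce(OH)3(s) ⇌ Ce^3+(aq) + 3 OH^-(aq)
Ksp = [Ce^3+][OH^-]^3
With molar solubility s: [Ce^3+] = s, [OH^-] = 3s.
So Ksp = s × (3s)^3 = 27s^4
Solving, s = (2.14 x 10^-20/27)^(1/4) = 5.306 × 10^-6 M
[OH^-] = 3s = 1.59 × 10^-5 M

[OH^-] = 1.59e-5 M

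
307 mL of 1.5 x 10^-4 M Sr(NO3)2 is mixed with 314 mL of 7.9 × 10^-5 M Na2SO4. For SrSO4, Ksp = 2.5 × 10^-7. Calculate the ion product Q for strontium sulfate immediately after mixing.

Q = 3.0e-9

Total volume = 307 + 314 = 621 mL.
[Sr^2+] = 1.5 × 10^-4 × (307/621) = 7.42 x 10^-5 M
[SO4^2-] = 7.9 x 10^-5 × (314/621) = 3.99 × 10^-5 M
SrSO4(s) <=> Sr^2+ + SO4^2-, so Q = [Sr^2+][SO4^2-]
Q = (7.42 × 10^-5)(3.99 x 10^-5) = 3.0 × 10^-9
Q < Ksp, so no precipitate of SrSO4 forms.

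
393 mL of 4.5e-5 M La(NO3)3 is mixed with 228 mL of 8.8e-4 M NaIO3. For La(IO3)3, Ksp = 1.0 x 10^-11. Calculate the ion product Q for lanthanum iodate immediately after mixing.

Total volume = 393 + 228 = 621 mL.
[La^3+] = 4.5 × 10^-5 × (393/621) = 2.85 × 10^-5 M
[IO3^-] = 8.8 × 10^-4 × (228/621) = 3.23 x 10^-4 M
La(IO3)3(s) <=> La^3+ + 3 IO3^-, so Q = [La^3+][IO3^-]^3
Q = (2.85 x 10^-5)(3.23 x 10^-4)^3 = 9.6 × 10^-16
Q < Ksp, so no precipitate of La(IO3)3 forms.

9.6 × 10^-16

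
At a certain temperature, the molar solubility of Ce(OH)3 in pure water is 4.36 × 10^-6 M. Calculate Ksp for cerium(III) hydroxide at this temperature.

Ce(OH)3(s) ⇌ Ce^3+(aq) + 3 OH^-(aq)
Let s = molar solubility. Then [Ce^3+] = s and [OH^-] = 3s.
Ksp = [Ce^3+][OH^-]^3
Ksp = s(3s)^3 = 27s^4
Ksp = 27 × (4.36 × 10^-6)^4 = 9.76 x 10^-21

Ksp ≈ 9.76e-21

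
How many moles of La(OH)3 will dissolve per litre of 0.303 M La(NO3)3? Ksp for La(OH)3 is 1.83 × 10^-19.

La(OH)3(s) ⇌ La^3+(aq) + 3 OH^-(aq)
Ksp = [La^3+][OH^-]^3
Let s = moles of La(OH)3 that dissolve per litre. [La^3+] = 0.303 + s ≈ 0.303, [OH^-] = 3s (common-ion effect: La^3+ is already 0.303 M).
Ksp ≈ 0.303 × (3s)^3
s = 2.82 x 10^-7 M
Check: s = 2.8 × 10^-7 ≪ 0.303, so the approximation is valid.

2.82 × 10^-7 M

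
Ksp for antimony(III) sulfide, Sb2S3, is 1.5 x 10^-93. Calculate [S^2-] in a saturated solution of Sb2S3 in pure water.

3.2e-19 M

Sb2S3(s) ⇌ 2 Sb^3+(aq) + 3 S^2-(aq)
Ksp = [Sb^3+]^2[S^2-]^3
If s mol/L of Sb2S3 dissolves, [Sb^3+] = 2s and [S^2-] = 3s.
So Ksp = (2s)^2 × (3s)^3 = 108s^5
Solving, s = (1.5 x 10^-93/108)^(1/5) = 1.07 × 10^-19 M
[S^2-] = 3s = 3.2 × 10^-19 M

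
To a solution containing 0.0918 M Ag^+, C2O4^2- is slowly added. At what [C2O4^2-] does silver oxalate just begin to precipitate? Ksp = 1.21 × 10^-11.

[C2O4^2-] = 1.44 × 10^-9 M

Ag2C2O4(s) ⇌ 2 Ag^+ + C2O4^2-
Ksp = [Ag^+]^2[C2O4^2-]
Precipitation begins when Q = Ksp. With [Ag^+] = 0.0918 M:
1.21 × 10^-11 = (0.0918)^2 × [C2O4^2-]
[C2O4^2-] = (1.21 × 10^-11 / 8.427 × 10^-3) = 1.44 × 10^-9 M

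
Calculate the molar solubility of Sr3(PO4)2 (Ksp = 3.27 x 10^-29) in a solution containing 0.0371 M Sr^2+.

s ≈ 4.00e-13 M

Sr3(PO4)2(s) ⇌ 3 Sr^2+(aq) + 2 PO4^3-(aq)
Ksp = [Sr^2+]^3[PO4^3-]^2
Let s = moles of Sr3(PO4)2 that dissolve per litre. [Sr^2+] = 0.0371 + 3s ≈ 0.0371, [PO4^3-] = 2s (common-ion effect: Sr^2+ is already 0.0371 M).
Ksp ≈ (0.0371)^3 × (2s)^2
s = 4.00 × 10^-13 M
Check: 3s = 1.2 × 10^-12 ≪ 0.0371, so the approximation is valid.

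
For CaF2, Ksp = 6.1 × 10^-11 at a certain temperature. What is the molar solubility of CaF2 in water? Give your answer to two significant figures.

CaF2(s) <=> Ca^2+ + 2 F^-
Ksp = [Ca^2+][F^-]^2
If s mol/L of CaF2 dissolves, [Ca^2+] = s and [F^-] = 2s.
Ksp = s(2s)^2 = 4s^3
s^3 = 6.1 × 10^-11 / 4, so s = 2.5 x 10^-4 M

s = 2.5 × 10^-4 M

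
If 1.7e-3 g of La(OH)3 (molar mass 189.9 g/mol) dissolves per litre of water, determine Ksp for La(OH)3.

Ksp ≈ 1.7e-19

Molar solubility s = (1.7 x 10^-3 g/L) / (189.9 g/mol) = 8.95 x 10^-6 M.
La(OH)3(s) <=> La^3+(aq) + 3 OH^-(aq)
If s mol/L of La(OH)3 dissolves, [La^3+] = s and [OH^-] = 3s.
Ksp = [La^3+][OH^-]^3
So Ksp = s × (3s)^3 = 27s^4
Ksp = 27 × (8.95 × 10^-6)^4 = 1.7 × 10^-19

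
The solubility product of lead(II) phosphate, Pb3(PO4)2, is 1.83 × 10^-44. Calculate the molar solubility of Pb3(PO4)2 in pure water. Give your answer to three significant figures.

s = 7.01 × 10^-10 M

Pb3(PO4)2(s) ⇌ 3 Pb^2+(aq) + 2 PO4^3-(aq)
Ksp = [Pb^2+]^3[PO4^3-]^2
For each mole of Pb3(PO4)2 that dissolves: [Pb^2+] = 3s, [PO4^3-] = 2s.
So Ksp = (3s)^3 × (2s)^2 = 108s^5
s = (1.83 × 10^-44 / 108)^(1/5) = 7.01 x 10^-10 M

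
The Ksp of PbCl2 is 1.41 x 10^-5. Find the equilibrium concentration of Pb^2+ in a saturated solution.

[Pb^2+] ≈ 1.52e-2 M

PbCl2(s) ⇌ Pb^2+ + 2 Cl^-
Ksp = [Pb^2+][Cl^-]^2
Let s = molar solubility. Then [Pb^2+] = s and [Cl^-] = 2s.
Substituting: Ksp = s(2s)^2 = 4s^3
s = (1.41 x 10^-5 / 4)^(1/3) = 1.522 × 10^-2 M
[Pb^2+] = s = 1.52 × 10^-2 M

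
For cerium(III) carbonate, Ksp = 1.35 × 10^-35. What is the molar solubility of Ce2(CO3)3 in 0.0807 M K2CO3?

Ce2(CO3)3(s) ⇌ 2 Ce^3+ + 3 CO3^2-
Ksp = [Ce^3+]^2[CO3^2-]^3
Let s be the molar solubility in this solution. [Ce^3+] = 2s, [CO3^2-] = 0.0807 + 3s ≈ 0.0807 (since CO3^2- from K2CO3 dominates).
Ksp ≈ (2s)^2 × (0.0807)^3
s = 8.01 × 10^-17 M
Check: 3s = 2.4 x 10^-16 ≪ 0.0807, so the approximation is valid.

s = 8.01 x 10^-17 M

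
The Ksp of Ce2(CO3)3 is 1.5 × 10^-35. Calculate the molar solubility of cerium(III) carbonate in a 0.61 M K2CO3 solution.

s = 4.1e-18 M

Ce2(CO3)3(s) <=> 2 Ce^3+(aq) + 3 CO3^2-(aq)
Ksp = [Ce^3+]^2[CO3^2-]^3
Let s be the molar solubility in this solution. [Ce^3+] = 2s, [CO3^2-] = 0.61 + 3s ≈ 0.61 (Ksp is small, so little additional dissolves).
Ksp ≈ (2s)^2 × (0.61)^3
s = 4.1 × 10^-18 M
Check: 3s = 1.2 x 10^-17 ≪ 0.61, so the approximation is valid.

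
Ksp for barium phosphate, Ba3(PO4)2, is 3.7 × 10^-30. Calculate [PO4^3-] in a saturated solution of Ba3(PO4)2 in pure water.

[PO4^3-] = 1.0 × 10^-6 M

Ba3(PO4)2(s) ⇌ 3 Ba^2+(aq) + 2 PO4^3-(aq)
Ksp = [Ba^2+]^3[PO4^3-]^2
For each mole of Ba3(PO4)2 that dissolves: [Ba^2+] = 3s, [PO4^3-] = 2s.
Substituting: Ksp = (3s)^3(2s)^2 = 108s^5
s^5 = 3.7 × 10^-30 / 108, so s = 5.09 × 10^-7 M
[PO4^3-] = 2s = 1.0 x 10^-6 M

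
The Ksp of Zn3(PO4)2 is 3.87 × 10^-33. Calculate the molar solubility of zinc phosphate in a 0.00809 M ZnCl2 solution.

s ≈ 4.27e-14 M

Zn3(PO4)2(s) ⇌ 3 Zn^2+(aq) + 2 PO4^3-(aq)
Ksp = [Zn^2+]^3[PO4^3-]^2
Let s = moles of Zn3(PO4)2 that dissolve per litre. [Zn^2+] = 0.00809 + 3s ≈ 0.00809, [PO4^3-] = 2s (since Zn^2+ from ZnCl2 dominates).
Ksp ≈ (0.00809)^3 × (2s)^2
s = 4.27 × 10^-14 M
Check: 3s = 1.3 × 10^-13 ≪ 0.00809, so the approximation is valid.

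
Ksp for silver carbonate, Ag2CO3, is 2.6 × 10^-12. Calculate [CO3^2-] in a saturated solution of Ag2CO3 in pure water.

Ag2CO3(s) ⇌ 2 Ag^+(aq) + CO3^2-(aq)
Ksp = [Ag^+]^2[CO3^2-]
If s mol/L of Ag2CO3 dissolves, [Ag^+] = 2s and [CO3^2-] = s.
Substituting: Ksp = (2s)^2s = 4s^3
Solving, s = (2.6 × 10^-12/4)^(1/3) = 8.66 × 10^-5 M
[CO3^2-] = s = 8.7 × 10^-5 M

8.7 x 10^-5 M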